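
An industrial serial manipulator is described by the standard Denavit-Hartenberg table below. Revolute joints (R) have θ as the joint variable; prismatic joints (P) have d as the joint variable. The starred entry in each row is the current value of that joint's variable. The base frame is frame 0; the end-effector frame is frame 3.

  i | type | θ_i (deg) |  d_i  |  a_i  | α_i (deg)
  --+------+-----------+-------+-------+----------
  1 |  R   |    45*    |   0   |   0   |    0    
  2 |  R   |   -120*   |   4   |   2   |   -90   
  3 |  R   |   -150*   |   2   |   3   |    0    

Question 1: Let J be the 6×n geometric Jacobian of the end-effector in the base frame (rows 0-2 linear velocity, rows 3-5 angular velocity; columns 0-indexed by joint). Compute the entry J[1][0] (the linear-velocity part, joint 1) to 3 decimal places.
1.777

axis z_0 = ẑ; lever o_n−o_0 = (1.7771,1.0953,5.5000)
cross product → J_v[:, 0] = (-1.0953,1.7771,0.0000)
J_ω[:, 0] = z_0
entry J[1][0] = 1.7771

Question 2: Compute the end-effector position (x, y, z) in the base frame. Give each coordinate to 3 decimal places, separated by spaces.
1.777 1.095 5.500

after link 1: o_1 = (0.0000, 0.0000, 0.0000)
after link 2: o_2 = (0.5176, -1.9319, 4.0000)
after link 3: o_3 = (1.7771, 1.0953, 5.5000)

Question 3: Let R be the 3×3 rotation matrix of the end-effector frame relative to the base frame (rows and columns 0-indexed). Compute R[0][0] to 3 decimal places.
End-effector x-axis (col 0 of R) = (-0.2241,0.8365,0.5000)
R[0][0] = -0.2241

-0.224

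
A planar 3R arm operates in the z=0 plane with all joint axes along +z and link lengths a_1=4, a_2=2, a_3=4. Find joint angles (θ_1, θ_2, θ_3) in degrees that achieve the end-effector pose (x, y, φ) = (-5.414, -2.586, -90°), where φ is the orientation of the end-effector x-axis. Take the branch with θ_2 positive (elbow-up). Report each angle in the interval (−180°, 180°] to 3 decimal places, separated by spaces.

wrist centre = target − a_3·(cos φ, sin φ) = (-5.4140, 1.4140)
cos θ_2 = (31.3108−4²−2²)/(2·4·2) = 0.7069; θ_2 = 45.0148° (elbow-up)
β = atan2(1.4140,-5.4140) = 165.3628°; ψ = atan2(1.4146,5.4138) = 14.6434°
θ_1 = β − ψ = 150.7194°
θ_3 = φ − θ_1 − θ_2 = 74.2658° (wrapped to (-180°,180°])

150.719 45.015 74.266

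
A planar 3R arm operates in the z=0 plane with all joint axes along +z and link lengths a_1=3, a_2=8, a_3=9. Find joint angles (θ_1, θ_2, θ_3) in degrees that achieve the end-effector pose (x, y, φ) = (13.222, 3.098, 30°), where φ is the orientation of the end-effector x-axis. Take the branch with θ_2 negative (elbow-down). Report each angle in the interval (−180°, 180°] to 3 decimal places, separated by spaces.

120.013 -150.011 59.998

wrist centre = target − a_3·(cos φ, sin φ) = (5.4278, -1.4020)
cos θ_2 = (31.4263−3²−8²)/(2·3·8) = -0.8661; θ_2 = -150.0107° (elbow-down)
β = atan2(-1.4020,5.4278) = -14.4830°; ψ = atan2(-3.9987,-3.9289) = -134.4958°
θ_1 = β − ψ = 120.0128°
θ_3 = φ − θ_1 − θ_2 = 59.9979° (wrapped to (-180°,180°])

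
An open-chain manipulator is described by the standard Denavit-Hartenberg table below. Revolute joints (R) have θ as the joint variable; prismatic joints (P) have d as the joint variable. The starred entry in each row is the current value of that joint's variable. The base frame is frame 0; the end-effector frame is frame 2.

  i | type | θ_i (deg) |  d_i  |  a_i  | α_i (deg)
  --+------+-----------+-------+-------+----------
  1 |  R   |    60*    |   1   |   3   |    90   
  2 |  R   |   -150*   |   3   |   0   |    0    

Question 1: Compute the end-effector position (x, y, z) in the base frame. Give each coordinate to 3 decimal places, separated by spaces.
4.098 1.098 1.000

after link 1: o_1 = (1.5000, 2.5981, 1.0000)
after link 2: o_2 = (4.0981, 1.0981, 1.0000)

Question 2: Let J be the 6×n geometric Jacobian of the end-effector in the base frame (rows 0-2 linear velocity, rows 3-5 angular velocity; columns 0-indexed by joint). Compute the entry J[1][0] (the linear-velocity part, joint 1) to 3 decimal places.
axis z_0 = ẑ; lever o_n−o_0 = (4.0981,1.0981,1.0000)
cross product → J_v[:, 0] = (-1.0981,4.0981,0.0000)
J_ω[:, 0] = z_0
entry J[1][0] = 4.0981

4.098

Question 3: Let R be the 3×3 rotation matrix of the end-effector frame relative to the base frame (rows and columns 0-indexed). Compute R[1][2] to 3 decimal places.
-0.500

End-effector z-axis (col 2 of R) = (0.8660,-0.5000,0.0000)
R[1][2] = -0.5000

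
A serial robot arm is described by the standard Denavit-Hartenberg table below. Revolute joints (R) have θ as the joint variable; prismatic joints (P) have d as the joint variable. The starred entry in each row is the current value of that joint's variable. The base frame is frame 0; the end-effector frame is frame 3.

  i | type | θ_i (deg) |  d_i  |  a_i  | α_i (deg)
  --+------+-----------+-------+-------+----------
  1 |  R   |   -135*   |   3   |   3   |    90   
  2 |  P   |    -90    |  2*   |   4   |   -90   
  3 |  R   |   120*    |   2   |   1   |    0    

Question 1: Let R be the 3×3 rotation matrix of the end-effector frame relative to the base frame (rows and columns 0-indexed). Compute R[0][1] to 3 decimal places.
End-effector y-axis (col 1 of R) = (-0.3536,0.3536,0.8660)
R[0][1] = -0.3536

-0.354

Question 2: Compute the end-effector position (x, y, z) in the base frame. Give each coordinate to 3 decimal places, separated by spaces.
after link 1: o_1 = (-2.1213, -2.1213, 3.0000)
after link 2: o_2 = (-3.5355, -0.7071, -1.0000)
after link 3: o_3 = (-4.3374, -2.7337, -0.5000)

-4.337 -2.734 -0.500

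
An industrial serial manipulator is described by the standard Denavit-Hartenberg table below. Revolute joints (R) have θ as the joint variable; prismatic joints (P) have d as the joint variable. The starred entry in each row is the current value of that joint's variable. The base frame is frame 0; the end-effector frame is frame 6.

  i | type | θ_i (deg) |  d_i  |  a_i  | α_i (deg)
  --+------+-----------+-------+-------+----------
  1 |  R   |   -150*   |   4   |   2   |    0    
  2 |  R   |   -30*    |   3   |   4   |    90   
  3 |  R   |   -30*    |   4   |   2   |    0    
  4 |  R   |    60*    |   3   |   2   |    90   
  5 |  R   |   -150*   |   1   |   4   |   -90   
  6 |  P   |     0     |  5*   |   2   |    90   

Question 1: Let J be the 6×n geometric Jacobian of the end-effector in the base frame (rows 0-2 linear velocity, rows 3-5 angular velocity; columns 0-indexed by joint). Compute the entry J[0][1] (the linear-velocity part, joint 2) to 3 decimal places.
0.330

axis z_1 = (0.0000,0.0000,1.0000); lever o_n−o_1 = (-5.6292,-0.3301,0.7859)
cross product → J_v[:, 1] = (0.3301,-5.6292,0.0000)
J_ω[:, 1] = z_1
entry J[0][1] = 0.3301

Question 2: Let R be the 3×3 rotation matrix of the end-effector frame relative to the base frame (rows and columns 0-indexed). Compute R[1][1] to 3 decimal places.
-0.866

End-effector y-axis (col 1 of R) = (-0.4330,-0.8660,0.2500)
R[1][1] = -0.8660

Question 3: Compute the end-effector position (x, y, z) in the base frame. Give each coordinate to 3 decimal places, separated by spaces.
-7.361 -1.330 4.786

after link 1: o_1 = (-1.7321, -1.0000, 4.0000)
after link 2: o_2 = (-5.7321, -1.0000, 7.0000)
after link 3: o_3 = (-7.4641, 3.0000, 6.0000)
after link 4: o_4 = (-9.1962, 6.0000, 7.0000)
after link 5: o_5 = (-6.6962, 4.0000, 4.4019)
after link 6: o_6 = (-7.3612, -1.3301, 4.7859)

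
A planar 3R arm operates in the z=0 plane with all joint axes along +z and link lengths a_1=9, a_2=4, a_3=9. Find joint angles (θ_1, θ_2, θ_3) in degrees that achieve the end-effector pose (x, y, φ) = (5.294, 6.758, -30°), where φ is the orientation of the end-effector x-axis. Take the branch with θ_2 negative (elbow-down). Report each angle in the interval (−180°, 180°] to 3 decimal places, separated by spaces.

120.003 -60.006 -89.997

wrist centre = target − a_3·(cos φ, sin φ) = (-2.5002, 11.2580)
cos θ_2 = (132.9937−9²−4²)/(2·9·4) = 0.4999; θ_2 = -60.0058° (elbow-down)
β = atan2(11.2580,-2.5002) = 102.5213°; ψ = atan2(-3.4643,10.9997) = -17.4816°
θ_1 = β − ψ = 120.0029°
θ_3 = φ − θ_1 − θ_2 = -89.9972° (wrapped to (-180°,180°])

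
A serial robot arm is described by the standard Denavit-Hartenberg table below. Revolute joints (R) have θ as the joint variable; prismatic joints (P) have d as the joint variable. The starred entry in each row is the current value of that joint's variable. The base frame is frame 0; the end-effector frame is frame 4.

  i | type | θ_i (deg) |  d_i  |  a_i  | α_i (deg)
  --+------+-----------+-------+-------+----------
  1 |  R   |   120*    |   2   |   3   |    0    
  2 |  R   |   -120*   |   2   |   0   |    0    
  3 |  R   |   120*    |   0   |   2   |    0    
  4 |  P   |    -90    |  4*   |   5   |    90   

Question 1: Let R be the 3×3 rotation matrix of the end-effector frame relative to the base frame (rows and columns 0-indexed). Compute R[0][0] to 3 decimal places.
End-effector x-axis (col 0 of R) = (0.8660,0.5000,0.0000)
R[0][0] = 0.8660

0.866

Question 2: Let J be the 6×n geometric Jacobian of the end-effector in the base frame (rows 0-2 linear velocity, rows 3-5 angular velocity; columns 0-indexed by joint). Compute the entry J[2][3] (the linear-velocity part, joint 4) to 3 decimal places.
prismatic axis z_3 = (0.0000,0.0000,1.0000)
J_v[:, 3] = z_3; J_ω[:, 3] = (0,0,0)
entry J[2][3] = 1.0000

1.000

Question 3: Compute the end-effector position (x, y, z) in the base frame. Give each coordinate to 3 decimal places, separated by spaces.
after link 1: o_1 = (-1.5000, 2.5981, 2.0000)
after link 2: o_2 = (-1.5000, 2.5981, 4.0000)
after link 3: o_3 = (-2.5000, 4.3301, 4.0000)
after link 4: o_4 = (1.8301, 6.8301, 8.0000)

1.830 6.830 8.000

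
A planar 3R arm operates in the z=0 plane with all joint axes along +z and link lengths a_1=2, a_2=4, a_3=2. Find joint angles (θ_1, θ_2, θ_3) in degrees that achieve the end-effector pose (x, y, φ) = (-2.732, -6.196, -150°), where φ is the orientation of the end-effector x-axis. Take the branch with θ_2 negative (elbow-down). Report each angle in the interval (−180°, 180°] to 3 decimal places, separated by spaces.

wrist centre = target − a_3·(cos φ, sin φ) = (-0.9999, -5.1960)
cos θ_2 = (27.9983−2²−4²)/(2·2·4) = 0.4999; θ_2 = -60.0070° (elbow-down)
β = atan2(-5.1960,-0.9999) = -100.8932°; ψ = atan2(-3.4643,3.9996) = -40.8984°
θ_1 = β − ψ = -59.9948°
θ_3 = φ − θ_1 − θ_2 = -29.9982° (wrapped to (-180°,180°])

-59.995 -60.007 -29.998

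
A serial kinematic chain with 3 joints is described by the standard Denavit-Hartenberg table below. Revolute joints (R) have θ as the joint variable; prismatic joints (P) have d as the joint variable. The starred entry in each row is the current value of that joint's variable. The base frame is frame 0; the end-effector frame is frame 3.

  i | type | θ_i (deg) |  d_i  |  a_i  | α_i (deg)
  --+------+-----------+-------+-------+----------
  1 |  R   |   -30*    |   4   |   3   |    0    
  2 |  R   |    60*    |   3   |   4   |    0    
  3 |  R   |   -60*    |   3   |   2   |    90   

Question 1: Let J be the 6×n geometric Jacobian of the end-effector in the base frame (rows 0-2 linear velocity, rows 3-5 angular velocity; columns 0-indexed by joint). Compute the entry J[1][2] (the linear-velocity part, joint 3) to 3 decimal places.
1.732

axis z_2 = (0.0000,0.0000,1.0000); lever o_n−o_2 = (1.7321,-1.0000,3.0000)
cross product → J_v[:, 2] = (1.0000,1.7321,-0.0000)
J_ω[:, 2] = z_2
entry J[1][2] = 1.7321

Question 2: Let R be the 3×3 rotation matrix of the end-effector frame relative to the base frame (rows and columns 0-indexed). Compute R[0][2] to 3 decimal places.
End-effector z-axis (col 2 of R) = (-0.5000,-0.8660,0.0000)
R[0][2] = -0.5000

-0.500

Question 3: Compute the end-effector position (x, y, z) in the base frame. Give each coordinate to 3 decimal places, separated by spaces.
after link 1: o_1 = (2.5981, -1.5000, 4.0000)
after link 2: o_2 = (6.0622, 0.5000, 7.0000)
after link 3: o_3 = (7.7942, -0.5000, 10.0000)

7.794 -0.500 10.000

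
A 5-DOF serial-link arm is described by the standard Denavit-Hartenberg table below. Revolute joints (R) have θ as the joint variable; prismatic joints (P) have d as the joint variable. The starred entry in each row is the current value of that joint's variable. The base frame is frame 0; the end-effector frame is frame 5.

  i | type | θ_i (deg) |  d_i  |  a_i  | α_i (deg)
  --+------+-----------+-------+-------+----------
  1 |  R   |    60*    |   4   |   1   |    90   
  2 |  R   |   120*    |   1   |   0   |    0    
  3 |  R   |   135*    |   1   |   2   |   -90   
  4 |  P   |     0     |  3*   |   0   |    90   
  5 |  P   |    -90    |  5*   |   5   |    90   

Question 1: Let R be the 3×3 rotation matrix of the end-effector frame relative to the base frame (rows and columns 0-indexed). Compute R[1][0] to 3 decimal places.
-0.837

End-effector x-axis (col 0 of R) = (-0.4830,-0.8365,0.2588)
R[1][0] = -0.8365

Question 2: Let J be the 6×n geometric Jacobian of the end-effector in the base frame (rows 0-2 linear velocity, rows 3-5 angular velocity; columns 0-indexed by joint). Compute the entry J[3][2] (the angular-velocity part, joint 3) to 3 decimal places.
0.866

axis z_2 = (0.8660,-0.5000,0.0000); lever o_n−o_2 = (3.9714,-5.1213,-1.4142)
cross product → J_v[:, 2] = (0.7071,1.2247,-2.4495)
J_ω[:, 2] = z_2
entry J[3][2] = 0.8660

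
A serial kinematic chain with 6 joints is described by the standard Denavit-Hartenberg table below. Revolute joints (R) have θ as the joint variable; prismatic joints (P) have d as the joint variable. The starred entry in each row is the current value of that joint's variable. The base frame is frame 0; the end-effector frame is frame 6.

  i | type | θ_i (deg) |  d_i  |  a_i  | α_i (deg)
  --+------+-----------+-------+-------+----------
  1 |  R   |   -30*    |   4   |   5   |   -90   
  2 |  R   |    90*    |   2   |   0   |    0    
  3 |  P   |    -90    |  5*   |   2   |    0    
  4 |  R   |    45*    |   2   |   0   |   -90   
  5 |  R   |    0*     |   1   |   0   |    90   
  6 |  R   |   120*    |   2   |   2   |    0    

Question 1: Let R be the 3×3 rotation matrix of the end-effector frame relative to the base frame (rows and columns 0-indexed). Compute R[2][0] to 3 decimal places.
-0.259

End-effector x-axis (col 0 of R) = (-0.8365,0.4830,-0.2588)
R[2][0] = -0.2588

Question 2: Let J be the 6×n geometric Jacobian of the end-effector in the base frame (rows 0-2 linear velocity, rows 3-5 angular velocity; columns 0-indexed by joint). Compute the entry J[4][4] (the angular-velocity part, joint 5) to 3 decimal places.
axis z_4 = (-0.6124,0.3536,-0.7071); lever o_n−o_4 = (-1.2854,3.0515,-1.2247)
cross product → J_v[:, 4] = (1.7247,0.1589,-1.4142)
J_ω[:, 4] = z_4
entry J[4][4] = 0.3536

0.354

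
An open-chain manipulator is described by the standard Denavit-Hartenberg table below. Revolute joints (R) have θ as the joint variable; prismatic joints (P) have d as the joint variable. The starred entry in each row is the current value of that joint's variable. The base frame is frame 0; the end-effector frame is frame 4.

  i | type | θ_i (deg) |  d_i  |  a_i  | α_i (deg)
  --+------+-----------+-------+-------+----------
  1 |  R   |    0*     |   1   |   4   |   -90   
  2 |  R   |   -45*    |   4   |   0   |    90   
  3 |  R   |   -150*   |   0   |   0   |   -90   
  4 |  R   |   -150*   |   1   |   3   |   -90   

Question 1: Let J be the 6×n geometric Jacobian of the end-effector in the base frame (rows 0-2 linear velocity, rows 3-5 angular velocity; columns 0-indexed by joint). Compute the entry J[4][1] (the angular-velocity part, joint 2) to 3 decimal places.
axis z_1 = (0.0000,1.0000,0.0000); lever o_n−o_1 = (0.8839,4.4330,3.0052)
cross product → J_v[:, 1] = (3.0052,0.0000,-0.8839)
J_ω[:, 1] = z_1
entry J[4][1] = 1.0000

1.000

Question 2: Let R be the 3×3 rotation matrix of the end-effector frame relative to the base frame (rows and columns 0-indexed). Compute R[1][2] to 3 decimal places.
-0.250

End-effector z-axis (col 2 of R) = (-0.9186,-0.2500,0.3062)
R[1][2] = -0.2500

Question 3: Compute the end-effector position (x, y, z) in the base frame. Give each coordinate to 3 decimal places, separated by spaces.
4.884 4.433 4.005

after link 1: o_1 = (4.0000, 0.0000, 1.0000)
after link 2: o_2 = (4.0000, 4.0000, 1.0000)
after link 3: o_3 = (4.0000, 4.0000, 1.0000)
after link 4: o_4 = (4.8839, 4.4330, 4.0052)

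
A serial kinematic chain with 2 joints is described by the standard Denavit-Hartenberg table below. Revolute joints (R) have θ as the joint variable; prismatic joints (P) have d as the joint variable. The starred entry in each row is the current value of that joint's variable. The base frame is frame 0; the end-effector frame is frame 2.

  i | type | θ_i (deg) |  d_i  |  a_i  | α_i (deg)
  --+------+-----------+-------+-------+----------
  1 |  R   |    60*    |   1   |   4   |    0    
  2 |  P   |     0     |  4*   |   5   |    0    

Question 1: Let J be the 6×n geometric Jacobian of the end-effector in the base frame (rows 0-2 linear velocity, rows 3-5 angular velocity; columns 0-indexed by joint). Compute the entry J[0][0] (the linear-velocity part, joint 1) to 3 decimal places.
axis z_0 = ẑ; lever o_n−o_0 = (4.5000,7.7942,5.0000)
cross product → J_v[:, 0] = (-7.7942,4.5000,0.0000)
J_ω[:, 0] = z_0
entry J[0][0] = -7.7942

-7.794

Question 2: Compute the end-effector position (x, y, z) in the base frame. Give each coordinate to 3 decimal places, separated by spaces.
after link 1: o_1 = (2.0000, 3.4641, 1.0000)
after link 2: o_2 = (4.5000, 7.7942, 5.0000)

4.500 7.794 5.000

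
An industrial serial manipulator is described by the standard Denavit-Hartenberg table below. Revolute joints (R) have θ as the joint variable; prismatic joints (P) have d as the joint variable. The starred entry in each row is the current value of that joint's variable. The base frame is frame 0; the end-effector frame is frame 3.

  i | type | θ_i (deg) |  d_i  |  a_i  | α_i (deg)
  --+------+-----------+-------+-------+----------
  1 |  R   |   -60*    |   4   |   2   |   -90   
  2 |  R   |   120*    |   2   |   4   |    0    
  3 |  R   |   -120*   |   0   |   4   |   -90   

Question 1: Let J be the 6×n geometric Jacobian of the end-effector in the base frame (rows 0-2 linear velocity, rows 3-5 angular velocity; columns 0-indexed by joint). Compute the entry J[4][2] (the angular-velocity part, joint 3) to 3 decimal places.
axis z_2 = (0.8660,0.5000,0.0000); lever o_n−o_2 = (2.0000,-3.4641,0.0000)
cross product → J_v[:, 2] = (0.0000,0.0000,-4.0000)
J_ω[:, 2] = z_2
entry J[4][2] = 0.5000

0.500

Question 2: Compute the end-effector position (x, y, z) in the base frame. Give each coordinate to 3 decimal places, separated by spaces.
3.732 -2.464 0.536

after link 1: o_1 = (1.0000, -1.7321, 4.0000)
after link 2: o_2 = (1.7321, 1.0000, 0.5359)
after link 3: o_3 = (3.7321, -2.4641, 0.5359)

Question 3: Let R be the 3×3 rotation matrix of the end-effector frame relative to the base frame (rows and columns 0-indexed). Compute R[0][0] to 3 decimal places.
End-effector x-axis (col 0 of R) = (0.5000,-0.8660,0.0000)
R[0][0] = 0.5000

0.500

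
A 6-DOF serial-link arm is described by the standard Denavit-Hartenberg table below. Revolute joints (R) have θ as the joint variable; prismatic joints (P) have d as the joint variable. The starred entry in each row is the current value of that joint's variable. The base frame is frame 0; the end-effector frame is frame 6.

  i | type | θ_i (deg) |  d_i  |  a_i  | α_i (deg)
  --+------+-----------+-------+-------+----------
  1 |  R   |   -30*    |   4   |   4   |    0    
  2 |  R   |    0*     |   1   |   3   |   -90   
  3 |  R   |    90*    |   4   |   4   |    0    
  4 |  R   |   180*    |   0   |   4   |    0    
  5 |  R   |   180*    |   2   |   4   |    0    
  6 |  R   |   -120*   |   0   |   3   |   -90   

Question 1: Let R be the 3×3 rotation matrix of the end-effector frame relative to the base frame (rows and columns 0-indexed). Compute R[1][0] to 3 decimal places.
End-effector x-axis (col 0 of R) = (0.7500,-0.4330,0.5000)
R[1][0] = -0.4330

-0.433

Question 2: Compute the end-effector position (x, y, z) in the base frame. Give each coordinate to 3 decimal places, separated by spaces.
11.312 0.397 2.500

after link 1: o_1 = (3.4641, -2.0000, 4.0000)
after link 2: o_2 = (6.0622, -3.5000, 5.0000)
after link 3: o_3 = (8.0622, -0.0359, 1.0000)
after link 4: o_4 = (8.0622, -0.0359, 5.0000)
after link 5: o_5 = (9.0622, 1.6962, 1.0000)
after link 6: o_6 = (11.3122, 0.3971, 2.5000)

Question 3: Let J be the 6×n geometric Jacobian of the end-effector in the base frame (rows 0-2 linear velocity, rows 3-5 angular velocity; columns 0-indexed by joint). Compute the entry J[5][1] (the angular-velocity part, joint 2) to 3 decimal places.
1.000

axis z_1 = (0.0000,0.0000,1.0000); lever o_n−o_1 = (7.8481,2.3971,-1.5000)
cross product → J_v[:, 1] = (-2.3971,7.8481,0.0000)
J_ω[:, 1] = z_1
entry J[5][1] = 1.0000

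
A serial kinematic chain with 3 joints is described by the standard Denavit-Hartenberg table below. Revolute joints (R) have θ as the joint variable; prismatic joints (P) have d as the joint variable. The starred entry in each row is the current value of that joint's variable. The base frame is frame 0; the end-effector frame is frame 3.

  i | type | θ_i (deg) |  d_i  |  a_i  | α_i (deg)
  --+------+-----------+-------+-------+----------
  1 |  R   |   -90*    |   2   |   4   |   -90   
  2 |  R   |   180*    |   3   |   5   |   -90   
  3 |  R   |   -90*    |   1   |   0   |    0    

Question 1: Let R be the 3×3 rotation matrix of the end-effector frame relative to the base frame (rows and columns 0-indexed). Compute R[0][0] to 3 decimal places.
End-effector x-axis (col 0 of R) = (1.0000,0.0000,-0.0000)
R[0][0] = 1.0000

1.000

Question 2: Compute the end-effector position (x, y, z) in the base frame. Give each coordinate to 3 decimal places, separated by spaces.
3.000 1.000 3.000

after link 1: o_1 = (0.0000, -4.0000, 2.0000)
after link 2: o_2 = (3.0000, 1.0000, 2.0000)
after link 3: o_3 = (3.0000, 1.0000, 3.0000)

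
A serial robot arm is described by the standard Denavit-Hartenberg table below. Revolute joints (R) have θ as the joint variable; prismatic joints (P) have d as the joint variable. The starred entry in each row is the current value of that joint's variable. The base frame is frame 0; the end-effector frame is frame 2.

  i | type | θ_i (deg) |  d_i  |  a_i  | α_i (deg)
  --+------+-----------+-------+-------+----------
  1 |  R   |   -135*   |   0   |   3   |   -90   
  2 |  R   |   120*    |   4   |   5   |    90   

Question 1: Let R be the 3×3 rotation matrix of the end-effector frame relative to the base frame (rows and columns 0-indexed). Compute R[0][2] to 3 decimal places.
End-effector z-axis (col 2 of R) = (-0.6124,-0.6124,-0.5000)
R[0][2] = -0.6124

-0.612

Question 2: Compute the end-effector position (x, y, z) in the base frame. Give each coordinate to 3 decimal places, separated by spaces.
after link 1: o_1 = (-2.1213, -2.1213, 0.0000)
after link 2: o_2 = (2.4749, -3.1820, -4.3301)

2.475 -3.182 -4.330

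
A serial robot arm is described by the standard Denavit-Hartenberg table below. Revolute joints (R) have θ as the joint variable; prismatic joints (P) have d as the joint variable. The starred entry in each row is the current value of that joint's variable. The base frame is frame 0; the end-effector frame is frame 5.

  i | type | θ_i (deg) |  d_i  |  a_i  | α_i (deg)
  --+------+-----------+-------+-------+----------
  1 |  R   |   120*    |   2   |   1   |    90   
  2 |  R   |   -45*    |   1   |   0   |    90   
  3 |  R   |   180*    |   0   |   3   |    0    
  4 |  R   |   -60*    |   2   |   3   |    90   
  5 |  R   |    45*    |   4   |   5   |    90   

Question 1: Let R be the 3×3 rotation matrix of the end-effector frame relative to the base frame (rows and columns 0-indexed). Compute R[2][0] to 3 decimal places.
End-effector x-axis (col 0 of R) = (0.9053,-0.3433,-0.2500)
R[2][0] = -0.2500

-0.250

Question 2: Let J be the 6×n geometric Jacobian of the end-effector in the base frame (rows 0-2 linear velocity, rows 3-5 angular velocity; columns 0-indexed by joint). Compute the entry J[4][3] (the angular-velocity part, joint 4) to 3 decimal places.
axis z_3 = (0.3536,-0.6124,-0.7071); lever o_n−o_3 = (8.5214,0.5604,-4.0530)
cross product → J_v[:, 3] = (2.8782,-4.5926,5.4164)
J_ω[:, 3] = z_3
entry J[4][3] = -0.6124

-0.612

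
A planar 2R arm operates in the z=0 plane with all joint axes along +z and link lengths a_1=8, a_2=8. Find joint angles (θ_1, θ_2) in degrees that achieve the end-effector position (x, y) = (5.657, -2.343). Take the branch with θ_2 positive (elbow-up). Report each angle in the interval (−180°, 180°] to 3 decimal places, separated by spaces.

cos θ_2 = (37.4913−8²−8²)/(2·8·8) = -0.7071; θ_2 = 134.9994° (elbow-up)
β = atan2(-2.3430,5.6570) = -22.4982°; ψ = atan2(5.6569,2.3432) = 67.4997°
θ_1 = β − ψ = -89.9979°

-89.998 134.999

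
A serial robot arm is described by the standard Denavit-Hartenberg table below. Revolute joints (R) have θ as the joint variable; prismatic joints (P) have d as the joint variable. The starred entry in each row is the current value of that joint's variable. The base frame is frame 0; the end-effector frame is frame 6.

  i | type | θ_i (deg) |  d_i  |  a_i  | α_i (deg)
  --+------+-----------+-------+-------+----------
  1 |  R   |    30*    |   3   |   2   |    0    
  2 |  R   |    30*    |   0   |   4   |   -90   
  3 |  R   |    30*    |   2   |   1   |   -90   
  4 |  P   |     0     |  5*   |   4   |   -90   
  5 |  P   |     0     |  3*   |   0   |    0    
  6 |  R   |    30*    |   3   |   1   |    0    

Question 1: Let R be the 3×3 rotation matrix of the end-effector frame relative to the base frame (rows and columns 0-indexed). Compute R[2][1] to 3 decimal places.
End-effector y-axis (col 1 of R) = (0.0000,-0.0000,1.0000)
R[2][1] = 1.0000

1.000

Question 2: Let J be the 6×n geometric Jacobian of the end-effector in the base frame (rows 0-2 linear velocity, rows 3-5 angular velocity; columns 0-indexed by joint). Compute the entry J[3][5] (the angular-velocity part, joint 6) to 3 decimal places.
0.866

axis z_5 = (0.8660,-0.5000,-0.0000); lever o_n−o_5 = (3.0981,-0.6340,-0.0000)
cross product → J_v[:, 5] = (0.0000,-0.0000,1.0000)
J_ω[:, 5] = z_5
entry J[3][5] = 0.8660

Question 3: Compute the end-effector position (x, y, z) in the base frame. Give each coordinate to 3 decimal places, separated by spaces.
after link 1: o_1 = (1.7321, 1.0000, 3.0000)
after link 2: o_2 = (3.7321, 4.4641, 3.0000)
after link 3: o_3 = (2.4330, 6.2141, 2.5000)
after link 4: o_4 = (2.9151, 7.0490, -3.8301)
after link 5: o_5 = (5.5131, 5.5490, -3.8301)
after link 6: o_6 = (8.6112, 4.9151, -3.8301)

8.611 4.915 -3.830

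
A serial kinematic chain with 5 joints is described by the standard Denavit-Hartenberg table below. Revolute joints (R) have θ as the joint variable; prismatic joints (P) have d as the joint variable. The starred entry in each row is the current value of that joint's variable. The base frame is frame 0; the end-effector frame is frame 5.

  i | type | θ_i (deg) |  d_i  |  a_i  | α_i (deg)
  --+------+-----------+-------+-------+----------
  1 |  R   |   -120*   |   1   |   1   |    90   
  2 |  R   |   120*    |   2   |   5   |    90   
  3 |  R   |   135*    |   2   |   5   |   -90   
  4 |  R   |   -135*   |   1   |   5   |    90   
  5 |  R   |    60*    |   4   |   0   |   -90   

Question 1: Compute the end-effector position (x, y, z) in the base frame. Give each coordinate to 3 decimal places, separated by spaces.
-0.642 -0.456 6.907

after link 1: o_1 = (-0.5000, -0.8660, 1.0000)
after link 2: o_2 = (-0.9821, 2.2990, 5.3301)
after link 3: o_3 = (-5.7938, 1.0359, 3.2683)
after link 4: o_4 = (-4.0991, -2.4430, 6.5887)
after link 5: o_5 = (-0.6423, -0.4556, 6.9066)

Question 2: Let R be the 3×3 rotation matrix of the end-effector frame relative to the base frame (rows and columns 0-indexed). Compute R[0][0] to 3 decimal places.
0.503

End-effector x-axis (col 0 of R) = (0.5032,-0.8533,-0.1370)
R[0][0] = 0.5032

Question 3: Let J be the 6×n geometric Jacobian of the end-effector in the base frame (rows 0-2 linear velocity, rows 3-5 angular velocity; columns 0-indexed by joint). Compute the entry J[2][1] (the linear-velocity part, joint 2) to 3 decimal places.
-0.284

axis z_1 = (-0.8660,0.5000,0.0000); lever o_n−o_1 = (-0.1423,0.4104,5.9066)
cross product → J_v[:, 1] = (2.9533,5.1152,-0.2843)
J_ω[:, 1] = z_1
entry J[2][1] = -0.2843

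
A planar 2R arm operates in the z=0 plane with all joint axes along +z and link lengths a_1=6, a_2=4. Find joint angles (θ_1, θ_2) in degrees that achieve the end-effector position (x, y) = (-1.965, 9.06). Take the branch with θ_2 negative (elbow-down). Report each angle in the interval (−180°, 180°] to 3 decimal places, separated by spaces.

cos θ_2 = (85.9448−6²−4²)/(2·6·4) = 0.7072; θ_2 = -44.9938° (elbow-down)
β = atan2(9.0600,-1.9650) = 102.2372°; ψ = atan2(-2.8281,8.8287) = -17.7619°
θ_1 = β − ψ = 119.9991°

119.999 -44.994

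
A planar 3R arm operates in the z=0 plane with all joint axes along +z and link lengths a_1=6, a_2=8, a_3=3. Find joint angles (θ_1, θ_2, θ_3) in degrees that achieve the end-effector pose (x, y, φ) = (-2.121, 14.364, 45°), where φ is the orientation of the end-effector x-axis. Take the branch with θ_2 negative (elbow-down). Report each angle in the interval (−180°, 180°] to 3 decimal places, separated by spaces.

wrist centre = target − a_3·(cos φ, sin φ) = (-4.2423, 12.2427)
cos θ_2 = (167.8805−6²−8²)/(2·6·8) = 0.7071; θ_2 = -45.0015° (elbow-down)
β = atan2(12.2427,-4.2423) = 109.1122°; ψ = atan2(-5.6570,11.6567) = -25.8873°
θ_1 = β − ψ = 134.9995°
θ_3 = φ − θ_1 − θ_2 = -44.9980° (wrapped to (-180°,180°])

134.999 -45.001 -44.998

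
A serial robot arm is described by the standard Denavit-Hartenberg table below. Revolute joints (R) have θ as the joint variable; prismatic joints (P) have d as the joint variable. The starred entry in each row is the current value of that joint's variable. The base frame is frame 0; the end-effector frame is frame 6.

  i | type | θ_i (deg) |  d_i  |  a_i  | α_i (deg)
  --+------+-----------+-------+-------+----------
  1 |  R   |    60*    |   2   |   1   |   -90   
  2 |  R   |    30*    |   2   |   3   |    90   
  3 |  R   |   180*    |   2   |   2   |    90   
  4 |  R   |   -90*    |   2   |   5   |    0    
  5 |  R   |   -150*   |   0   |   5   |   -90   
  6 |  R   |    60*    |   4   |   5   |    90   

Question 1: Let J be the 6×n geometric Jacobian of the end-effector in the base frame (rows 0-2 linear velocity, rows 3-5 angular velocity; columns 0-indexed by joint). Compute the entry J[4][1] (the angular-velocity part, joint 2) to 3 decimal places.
0.500

axis z_1 = (-0.8660,0.5000,0.0000); lever o_n−o_1 = (4.2165,6.6429,-2.8122)
cross product → J_v[:, 1] = (-1.4061,-2.4354,-7.8612)
J_ω[:, 1] = z_1
entry J[4][1] = 0.5000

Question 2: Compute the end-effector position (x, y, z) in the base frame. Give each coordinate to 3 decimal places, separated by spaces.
4.717 7.509 -0.812

after link 1: o_1 = (0.5000, 0.8660, 2.0000)
after link 2: o_2 = (0.0670, 4.1160, 0.5000)
after link 3: o_3 = (-0.2990, 3.4821, 3.2321)
after link 4: o_4 = (-3.2811, 2.3170, -1.0981)
after link 5: o_5 = (-1.1160, 6.0670, 1.4019)
after link 6: o_6 = (4.7165, 7.5090, -0.8122)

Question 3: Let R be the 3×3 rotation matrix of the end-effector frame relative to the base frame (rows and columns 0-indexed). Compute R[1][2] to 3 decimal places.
0.900

End-effector z-axis (col 2 of R) = (-0.0580,0.8995,0.4330)
R[1][2] = 0.8995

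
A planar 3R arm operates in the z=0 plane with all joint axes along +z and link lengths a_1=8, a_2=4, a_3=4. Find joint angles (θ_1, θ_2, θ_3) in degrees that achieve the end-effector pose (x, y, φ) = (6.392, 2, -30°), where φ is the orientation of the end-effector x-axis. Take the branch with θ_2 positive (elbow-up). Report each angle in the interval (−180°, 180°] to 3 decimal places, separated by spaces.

wrist centre = target − a_3·(cos φ, sin φ) = (2.9279, 4.0000)
cos θ_2 = (24.5726−8²−4²)/(2·8·4) = -0.8661; θ_2 = 150.0032° (elbow-up)
β = atan2(4.0000,2.9279) = 53.7968°; ψ = atan2(1.9998,4.5358) = 23.7925°
θ_1 = β − ψ = 30.0044°
θ_3 = φ − θ_1 − θ_2 = 149.9924° (wrapped to (-180°,180°])

30.004 150.003 149.992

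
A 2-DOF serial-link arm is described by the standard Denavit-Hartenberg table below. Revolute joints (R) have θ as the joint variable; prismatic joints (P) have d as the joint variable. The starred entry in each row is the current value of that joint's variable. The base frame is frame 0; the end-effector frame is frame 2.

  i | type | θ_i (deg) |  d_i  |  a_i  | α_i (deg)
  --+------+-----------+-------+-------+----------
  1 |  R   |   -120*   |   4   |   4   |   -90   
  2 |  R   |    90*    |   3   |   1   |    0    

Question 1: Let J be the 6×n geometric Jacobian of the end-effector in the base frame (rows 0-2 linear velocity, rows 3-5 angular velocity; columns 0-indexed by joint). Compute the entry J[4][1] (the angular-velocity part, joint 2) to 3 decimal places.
axis z_1 = (0.8660,-0.5000,0.0000); lever o_n−o_1 = (2.5981,-1.5000,-1.0000)
cross product → J_v[:, 1] = (0.5000,0.8660,-0.0000)
J_ω[:, 1] = z_1
entry J[4][1] = -0.5000

-0.500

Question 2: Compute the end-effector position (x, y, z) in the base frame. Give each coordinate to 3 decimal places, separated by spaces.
0.598 -4.964 3.000

after link 1: o_1 = (-2.0000, -3.4641, 4.0000)
after link 2: o_2 = (0.5981, -4.9641, 3.0000)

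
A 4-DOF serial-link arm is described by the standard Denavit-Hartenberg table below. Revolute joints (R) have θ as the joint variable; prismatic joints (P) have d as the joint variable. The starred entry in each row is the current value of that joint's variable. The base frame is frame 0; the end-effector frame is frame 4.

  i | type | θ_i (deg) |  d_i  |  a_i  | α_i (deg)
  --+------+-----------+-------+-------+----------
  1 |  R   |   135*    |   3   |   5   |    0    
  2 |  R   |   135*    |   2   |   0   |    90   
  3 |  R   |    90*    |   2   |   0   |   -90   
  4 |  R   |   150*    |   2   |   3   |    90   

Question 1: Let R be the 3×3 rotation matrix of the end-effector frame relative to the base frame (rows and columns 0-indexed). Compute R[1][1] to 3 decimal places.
1.000

End-effector y-axis (col 1 of R) = (0.0000,1.0000,0.0000)
R[1][1] = 1.0000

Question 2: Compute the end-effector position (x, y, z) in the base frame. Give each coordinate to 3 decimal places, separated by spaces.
after link 1: o_1 = (-3.5355, 3.5355, 3.0000)
after link 2: o_2 = (-3.5355, 3.5355, 5.0000)
after link 3: o_3 = (-5.5355, 3.5355, 5.0000)
after link 4: o_4 = (-4.0355, 5.5355, 2.4019)

-4.036 5.536 2.402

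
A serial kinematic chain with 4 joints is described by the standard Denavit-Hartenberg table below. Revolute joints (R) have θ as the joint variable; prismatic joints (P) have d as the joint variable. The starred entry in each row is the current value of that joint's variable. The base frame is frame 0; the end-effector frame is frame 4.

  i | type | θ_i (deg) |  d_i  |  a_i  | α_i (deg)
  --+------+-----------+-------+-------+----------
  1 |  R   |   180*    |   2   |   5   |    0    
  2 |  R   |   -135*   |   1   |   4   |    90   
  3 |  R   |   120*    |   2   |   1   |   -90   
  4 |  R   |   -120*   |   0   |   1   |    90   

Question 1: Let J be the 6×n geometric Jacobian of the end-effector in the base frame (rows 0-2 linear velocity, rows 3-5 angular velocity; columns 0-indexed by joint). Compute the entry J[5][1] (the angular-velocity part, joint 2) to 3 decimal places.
axis z_1 = (0.0000,0.0000,1.0000); lever o_n−o_1 = (4.6782,0.6251,1.4330)
cross product → J_v[:, 1] = (-0.6251,4.6782,0.0000)
J_ω[:, 1] = z_1
entry J[5][1] = 1.0000

1.000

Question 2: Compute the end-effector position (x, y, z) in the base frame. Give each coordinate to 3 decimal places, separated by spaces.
after link 1: o_1 = (-5.0000, 0.0000, 2.0000)
after link 2: o_2 = (-2.1716, 2.8284, 3.0000)
after link 3: o_3 = (-1.1109, 1.0607, 3.8660)
after link 4: o_4 = (-0.3218, 0.6251, 3.4330)

-0.322 0.625 3.433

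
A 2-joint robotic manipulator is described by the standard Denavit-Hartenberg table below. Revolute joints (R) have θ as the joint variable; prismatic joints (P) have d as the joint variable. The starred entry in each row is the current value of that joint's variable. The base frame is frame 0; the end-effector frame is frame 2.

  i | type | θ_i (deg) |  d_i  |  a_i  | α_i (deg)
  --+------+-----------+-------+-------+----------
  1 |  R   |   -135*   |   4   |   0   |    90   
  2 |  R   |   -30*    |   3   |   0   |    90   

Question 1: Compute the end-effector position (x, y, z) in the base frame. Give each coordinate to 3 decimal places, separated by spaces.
after link 1: o_1 = (0.0000, 0.0000, 4.0000)
after link 2: o_2 = (-2.1213, 2.1213, 4.0000)

-2.121 2.121 4.000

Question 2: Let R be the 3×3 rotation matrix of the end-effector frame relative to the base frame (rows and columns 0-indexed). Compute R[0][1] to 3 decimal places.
End-effector y-axis (col 1 of R) = (-0.7071,0.7071,0.0000)
R[0][1] = -0.7071

-0.707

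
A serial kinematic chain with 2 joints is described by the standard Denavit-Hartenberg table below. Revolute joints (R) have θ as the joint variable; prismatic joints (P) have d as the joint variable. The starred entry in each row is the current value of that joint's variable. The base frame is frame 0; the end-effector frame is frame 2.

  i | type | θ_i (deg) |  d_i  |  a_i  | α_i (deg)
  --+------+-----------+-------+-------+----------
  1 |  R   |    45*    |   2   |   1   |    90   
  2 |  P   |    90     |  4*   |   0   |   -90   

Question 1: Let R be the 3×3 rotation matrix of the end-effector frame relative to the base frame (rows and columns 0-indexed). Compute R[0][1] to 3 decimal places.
End-effector y-axis (col 1 of R) = (-0.7071,0.7071,-0.0000)
R[0][1] = -0.7071

-0.707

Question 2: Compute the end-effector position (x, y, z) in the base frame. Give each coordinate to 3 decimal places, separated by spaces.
3.536 -2.121 2.000

after link 1: o_1 = (0.7071, 0.7071, 2.0000)
after link 2: o_2 = (3.5355, -2.1213, 2.0000)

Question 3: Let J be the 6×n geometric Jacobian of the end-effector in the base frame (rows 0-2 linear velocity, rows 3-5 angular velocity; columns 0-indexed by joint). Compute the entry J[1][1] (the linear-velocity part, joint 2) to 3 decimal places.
prismatic axis z_1 = (0.7071,-0.7071,0.0000)
J_v[:, 1] = z_1; J_ω[:, 1] = (0,0,0)
entry J[1][1] = -0.7071

-0.707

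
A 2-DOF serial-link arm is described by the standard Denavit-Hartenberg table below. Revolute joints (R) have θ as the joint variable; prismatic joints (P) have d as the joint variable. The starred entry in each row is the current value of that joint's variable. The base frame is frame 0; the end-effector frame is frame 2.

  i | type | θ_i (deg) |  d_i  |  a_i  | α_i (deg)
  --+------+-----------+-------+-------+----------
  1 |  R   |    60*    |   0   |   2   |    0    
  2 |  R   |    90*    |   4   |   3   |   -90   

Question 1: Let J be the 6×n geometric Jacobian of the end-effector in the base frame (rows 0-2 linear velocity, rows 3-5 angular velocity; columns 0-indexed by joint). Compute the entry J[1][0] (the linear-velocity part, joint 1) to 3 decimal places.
axis z_0 = ẑ; lever o_n−o_0 = (-1.5981,3.2321,4.0000)
cross product → J_v[:, 0] = (-3.2321,-1.5981,0.0000)
J_ω[:, 0] = z_0
entry J[1][0] = -1.5981

-1.598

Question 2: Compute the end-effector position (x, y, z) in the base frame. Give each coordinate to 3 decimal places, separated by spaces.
after link 1: o_1 = (1.0000, 1.7321, 0.0000)
after link 2: o_2 = (-1.5981, 3.2321, 4.0000)

-1.598 3.232 4.000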